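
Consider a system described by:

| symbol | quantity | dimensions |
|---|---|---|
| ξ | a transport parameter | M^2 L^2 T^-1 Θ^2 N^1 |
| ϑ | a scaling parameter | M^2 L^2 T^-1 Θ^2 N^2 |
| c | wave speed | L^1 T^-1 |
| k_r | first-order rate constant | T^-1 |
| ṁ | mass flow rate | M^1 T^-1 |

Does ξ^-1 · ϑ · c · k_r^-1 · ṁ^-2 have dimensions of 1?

Sum the exponent of each base dimension across the product:
  M: −[ξ]_M + [ϑ]_M + [c]_M − [k_r]_M − 2·[ṁ]_M = −(2) + (2) + (0) − (0) − 2·(1) = -2
  L: −[ξ]_L + [ϑ]_L + [c]_L − [k_r]_L − 2·[ṁ]_L = −(2) + (2) + (1) − (0) − 2·(0) = 1
  T: −[ξ]_T + [ϑ]_T + [c]_T − [k_r]_T − 2·[ṁ]_T = −(-1) + (-1) + (-1) − (-1) − 2·(-1) = 2
  Θ: −[ξ]_Θ + [ϑ]_Θ + [c]_Θ − [k_r]_Θ − 2·[ṁ]_Θ = −(2) + (2) + (0) − (0) − 2·(0) = 0
  N: −[ξ]_N + [ϑ]_N + [c]_N − [k_r]_N − 2·[ṁ]_N = −(1) + (2) + (0) − (0) − 2·(0) = 1
Net dimensions [M⁻² L T² N] ≠ [1] — not dimensionless.

no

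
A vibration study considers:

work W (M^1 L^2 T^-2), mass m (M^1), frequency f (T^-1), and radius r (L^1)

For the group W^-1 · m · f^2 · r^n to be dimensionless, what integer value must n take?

2

Balance the L exponent: (1)·n from r, plus −(2) + (0) + 2·(0) = -2 from the rest, must sum to zero.
n − 2 = 0, so n = 2.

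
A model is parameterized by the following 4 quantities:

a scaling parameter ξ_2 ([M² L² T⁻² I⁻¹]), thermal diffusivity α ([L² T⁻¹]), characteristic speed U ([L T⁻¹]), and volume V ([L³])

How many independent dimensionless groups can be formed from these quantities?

1

There are 4 variables and 4 base dimensions (M, L, T, I).
The dimension matrix has rank 3 (less than 4: the dimension vectors are linearly dependent).
Independent dimensionless groups: 4 − 3 = 1.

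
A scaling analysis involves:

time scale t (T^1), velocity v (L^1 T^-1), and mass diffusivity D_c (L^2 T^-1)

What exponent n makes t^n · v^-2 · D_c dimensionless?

-1

Balance the T exponent: (1)·n from t, plus −2·(-1) + (-1) = 1 from the rest, must sum to zero.
n + 1 = 0, so n = -1.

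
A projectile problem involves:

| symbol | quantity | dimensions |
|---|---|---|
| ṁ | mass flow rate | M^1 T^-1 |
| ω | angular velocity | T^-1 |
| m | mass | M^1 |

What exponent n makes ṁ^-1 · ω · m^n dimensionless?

Balance the M exponent: (1)·n from m, plus −(1) + (0) = -1 from the rest, must sum to zero.
n − 1 = 0, so n = 1.

1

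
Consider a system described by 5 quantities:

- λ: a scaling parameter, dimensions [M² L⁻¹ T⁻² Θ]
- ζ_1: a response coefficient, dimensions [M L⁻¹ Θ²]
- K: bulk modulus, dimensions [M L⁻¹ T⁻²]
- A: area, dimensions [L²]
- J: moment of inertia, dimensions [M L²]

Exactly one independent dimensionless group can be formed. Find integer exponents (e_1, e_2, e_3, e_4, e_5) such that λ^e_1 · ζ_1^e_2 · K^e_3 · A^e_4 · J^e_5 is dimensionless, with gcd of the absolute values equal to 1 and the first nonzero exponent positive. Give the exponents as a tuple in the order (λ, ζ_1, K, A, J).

M: e_1·(2) + e_2·(1) + e_3·(1) + e_4·(0) + e_5·(1) = 0
L: e_1·(-1) + e_2·(-1) + e_3·(-1) + e_4·(2) + e_5·(2) = 0
T: e_1·(-2) + e_2·(0) + e_3·(-2) + e_4·(0) + e_5·(0) = 0
Θ: e_1·(1) + e_2·(2) + e_3·(0) + e_4·(0) + e_5·(0) = 0
Solving this homogeneous linear system for the smallest-integer solution (first nonzero entry positive) gives (4, -2, -4, 1, -2).

(4, -2, -4, 1, -2)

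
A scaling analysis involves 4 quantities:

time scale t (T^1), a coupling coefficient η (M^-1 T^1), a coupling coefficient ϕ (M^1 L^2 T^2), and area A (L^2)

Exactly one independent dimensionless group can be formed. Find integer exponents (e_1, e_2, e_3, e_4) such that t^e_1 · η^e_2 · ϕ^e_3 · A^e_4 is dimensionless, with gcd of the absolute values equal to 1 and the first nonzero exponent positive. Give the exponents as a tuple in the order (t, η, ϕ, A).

(3, -1, -1, 1)

M: e_1·(0) + e_2·(-1) + e_3·(1) + e_4·(0) = 0
L: e_1·(0) + e_2·(0) + e_3·(2) + e_4·(2) = 0
T: e_1·(1) + e_2·(1) + e_3·(2) + e_4·(0) = 0
Solving this homogeneous linear system for the smallest-integer solution (first nonzero entry positive) gives (3, -1, -1, 1).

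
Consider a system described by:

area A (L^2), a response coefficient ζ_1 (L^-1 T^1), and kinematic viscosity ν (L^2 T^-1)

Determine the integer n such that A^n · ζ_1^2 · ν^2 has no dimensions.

Balance the L exponent: (2)·n from A, plus 2·(-1) + 2·(2) = 2 from the rest, must sum to zero.
2n + 2 = 0, so n = -1.

-1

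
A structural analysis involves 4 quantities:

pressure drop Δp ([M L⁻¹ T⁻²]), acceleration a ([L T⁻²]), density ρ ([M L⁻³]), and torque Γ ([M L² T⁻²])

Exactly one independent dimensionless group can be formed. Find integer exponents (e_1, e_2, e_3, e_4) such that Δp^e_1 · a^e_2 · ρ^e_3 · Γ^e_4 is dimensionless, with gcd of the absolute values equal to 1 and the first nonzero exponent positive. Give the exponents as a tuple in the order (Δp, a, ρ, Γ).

M: e_1·(1) + e_2·(0) + e_3·(1) + e_4·(1) = 0
L: e_1·(-1) + e_2·(1) + e_3·(-3) + e_4·(2) = 0
T: e_1·(-2) + e_2·(-2) + e_3·(0) + e_4·(-2) = 0
Solving this homogeneous linear system for the smallest-integer solution (first nonzero entry positive) gives (4, -3, -3, -1).

(4, -3, -3, -1)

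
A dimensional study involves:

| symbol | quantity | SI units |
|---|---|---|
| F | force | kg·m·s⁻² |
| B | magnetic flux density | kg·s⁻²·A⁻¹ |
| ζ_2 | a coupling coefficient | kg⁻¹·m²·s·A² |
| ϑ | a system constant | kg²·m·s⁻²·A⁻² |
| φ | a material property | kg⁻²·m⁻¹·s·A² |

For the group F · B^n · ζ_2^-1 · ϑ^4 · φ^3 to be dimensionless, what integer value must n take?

-4

Balance the M exponent: (1)·n from B, plus (1) − (-1) + 4·(2) + 3·(-2) = 4 from the rest, must sum to zero.
n + 4 = 0, so n = -4.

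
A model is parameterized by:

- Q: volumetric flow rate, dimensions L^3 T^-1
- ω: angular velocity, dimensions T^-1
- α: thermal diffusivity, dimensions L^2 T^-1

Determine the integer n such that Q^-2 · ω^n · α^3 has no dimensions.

Balance the T exponent: (-1)·n from ω, plus −2·(-1) + 3·(-1) = -1 from the rest, must sum to zero.
−n − 1 = 0, so n = -1.

-1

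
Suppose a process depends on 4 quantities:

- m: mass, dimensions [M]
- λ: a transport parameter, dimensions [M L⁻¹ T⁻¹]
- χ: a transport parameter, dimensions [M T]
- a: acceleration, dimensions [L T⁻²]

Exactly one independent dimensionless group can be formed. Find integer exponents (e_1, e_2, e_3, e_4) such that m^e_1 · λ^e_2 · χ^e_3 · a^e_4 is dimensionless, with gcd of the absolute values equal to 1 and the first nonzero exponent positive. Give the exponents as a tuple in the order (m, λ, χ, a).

(4, -1, -3, -1)

M: e_1·(1) + e_2·(1) + e_3·(1) + e_4·(0) = 0
L: e_1·(0) + e_2·(-1) + e_3·(0) + e_4·(1) = 0
T: e_1·(0) + e_2·(-1) + e_3·(1) + e_4·(-2) = 0
Solving this homogeneous linear system for the smallest-integer solution (first nonzero entry positive) gives (4, -1, -3, -1).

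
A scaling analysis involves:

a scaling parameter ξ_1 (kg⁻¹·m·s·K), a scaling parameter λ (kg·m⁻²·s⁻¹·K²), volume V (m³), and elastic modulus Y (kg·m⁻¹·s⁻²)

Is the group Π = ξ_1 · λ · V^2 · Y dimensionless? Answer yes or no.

Sum the exponent of each base dimension across the product:
  M: [ξ_1]_M + [λ]_M + 2·[V]_M + [Y]_M = (-1) + (1) + 2·(0) + (1) = 1
  L: [ξ_1]_L + [λ]_L + 2·[V]_L + [Y]_L = (1) + (-2) + 2·(3) + (-1) = 4
  T: [ξ_1]_T + [λ]_T + 2·[V]_T + [Y]_T = (1) + (-1) + 2·(0) + (-2) = -2
  Θ: [ξ_1]_Θ + [λ]_Θ + 2·[V]_Θ + [Y]_Θ = (1) + (2) + 2·(0) + (0) = 3
Net dimensions [M L⁴ T⁻² Θ³] ≠ [1] — not dimensionless.

no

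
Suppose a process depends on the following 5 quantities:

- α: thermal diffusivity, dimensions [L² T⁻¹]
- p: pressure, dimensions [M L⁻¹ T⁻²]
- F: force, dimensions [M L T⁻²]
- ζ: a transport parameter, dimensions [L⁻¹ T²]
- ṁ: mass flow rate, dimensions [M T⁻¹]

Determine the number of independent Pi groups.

There are 5 variables and 3 base dimensions (M, L, T).
The dimension matrix has rank 3.
Independent dimensionless groups: 5 − 3 = 2.

2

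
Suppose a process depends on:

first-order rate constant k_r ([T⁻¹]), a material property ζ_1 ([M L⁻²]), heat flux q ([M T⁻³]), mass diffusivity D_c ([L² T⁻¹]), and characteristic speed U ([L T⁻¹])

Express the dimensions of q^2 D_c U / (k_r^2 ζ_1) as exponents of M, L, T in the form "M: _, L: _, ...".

M: 1, L: 5, T: -6

Collect each base-dimension exponent across the product:
  M: −2·(0) − (1) + 2·(1) + (0) + (0) = 1
  L: −2·(0) − (-2) + 2·(0) + (2) + (1) = 5
  T: −2·(-1) − (0) + 2·(-3) + (-1) + (-1) = -6
So the dimensions are [M L⁵ T⁻⁶].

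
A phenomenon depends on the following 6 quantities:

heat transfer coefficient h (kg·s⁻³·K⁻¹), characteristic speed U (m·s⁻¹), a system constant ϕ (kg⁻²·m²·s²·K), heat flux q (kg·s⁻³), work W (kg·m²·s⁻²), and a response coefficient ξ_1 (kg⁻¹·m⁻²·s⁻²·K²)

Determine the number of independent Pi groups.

2

There are 6 variables and 4 base dimensions (M, L, T, Θ).
The dimension matrix has rank 4.
Independent dimensionless groups: 6 − 4 = 2.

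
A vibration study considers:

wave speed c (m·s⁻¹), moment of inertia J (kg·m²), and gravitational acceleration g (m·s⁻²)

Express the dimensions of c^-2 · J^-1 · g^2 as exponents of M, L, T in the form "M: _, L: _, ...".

Collect each base-dimension exponent across the product:
  M: −2·(0) − (1) + 2·(0) = -1
  L: −2·(1) − (2) + 2·(1) = -2
  T: −2·(-1) − (0) + 2·(-2) = -2
So the dimensions are [M⁻¹ L⁻² T⁻²].

M: -1, L: -2, T: -2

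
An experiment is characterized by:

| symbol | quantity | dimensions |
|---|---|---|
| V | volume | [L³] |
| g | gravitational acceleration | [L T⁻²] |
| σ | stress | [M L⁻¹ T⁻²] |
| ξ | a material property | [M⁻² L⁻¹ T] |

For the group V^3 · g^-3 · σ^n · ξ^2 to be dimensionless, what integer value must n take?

4

Balance the M exponent: (1)·n from σ, plus 3·(0) − 3·(0) + 2·(-2) = -4 from the rest, must sum to zero.
n − 4 = 0, so n = 4.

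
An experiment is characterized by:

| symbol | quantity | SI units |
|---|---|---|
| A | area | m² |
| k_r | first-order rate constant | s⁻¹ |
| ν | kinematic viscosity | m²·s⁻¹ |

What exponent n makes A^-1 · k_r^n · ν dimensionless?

Balance the T exponent: (-1)·n from k_r, plus −(0) + (-1) = -1 from the rest, must sum to zero.
−n − 1 = 0, so n = -1.

-1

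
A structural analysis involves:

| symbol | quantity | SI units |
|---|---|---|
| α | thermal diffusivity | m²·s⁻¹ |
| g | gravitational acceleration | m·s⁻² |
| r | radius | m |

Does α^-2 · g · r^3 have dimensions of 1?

Sum the exponent of each base dimension across the product:
  L: −2·[α]_L + [g]_L + 3·[r]_L = −2·(2) + (1) + 3·(1) = 0
  T: −2·[α]_T + [g]_T + 3·[r]_T = −2·(-1) + (-2) + 3·(0) = 0
All base exponents vanish — dimensionless.

yes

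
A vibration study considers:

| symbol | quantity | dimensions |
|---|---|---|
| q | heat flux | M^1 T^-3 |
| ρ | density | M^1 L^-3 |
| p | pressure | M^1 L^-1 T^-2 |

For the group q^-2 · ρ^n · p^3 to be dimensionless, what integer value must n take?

Balance the M exponent: (1)·n from ρ, plus −2·(1) + 3·(1) = 1 from the rest, must sum to zero.
n + 1 = 0, so n = -1.

-1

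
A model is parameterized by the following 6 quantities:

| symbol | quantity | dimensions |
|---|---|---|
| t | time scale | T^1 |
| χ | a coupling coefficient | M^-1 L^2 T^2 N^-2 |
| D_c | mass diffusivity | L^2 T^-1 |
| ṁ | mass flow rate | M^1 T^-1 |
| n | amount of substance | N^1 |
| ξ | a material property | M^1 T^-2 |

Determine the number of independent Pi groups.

There are 6 variables and 4 base dimensions (M, L, T, N).
The dimension matrix has rank 4.
Independent dimensionless groups: 6 − 4 = 2.

2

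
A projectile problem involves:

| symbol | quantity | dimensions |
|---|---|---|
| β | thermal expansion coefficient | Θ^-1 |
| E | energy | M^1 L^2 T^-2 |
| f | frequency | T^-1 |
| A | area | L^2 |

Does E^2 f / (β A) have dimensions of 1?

Sum the exponent of each base dimension across the product:
  M: −[β]_M + 2·[E]_M + [f]_M − [A]_M = −(0) + 2·(1) + (0) − (0) = 2
  L: −[β]_L + 2·[E]_L + [f]_L − [A]_L = −(0) + 2·(2) + (0) − (2) = 2
  T: −[β]_T + 2·[E]_T + [f]_T − [A]_T = −(0) + 2·(-2) + (-1) − (0) = -5
  Θ: −[β]_Θ + 2·[E]_Θ + [f]_Θ − [A]_Θ = −(-1) + 2·(0) + (0) − (0) = 1
Net dimensions [M² L² T⁻⁵ Θ] ≠ [1] — not dimensionless.

no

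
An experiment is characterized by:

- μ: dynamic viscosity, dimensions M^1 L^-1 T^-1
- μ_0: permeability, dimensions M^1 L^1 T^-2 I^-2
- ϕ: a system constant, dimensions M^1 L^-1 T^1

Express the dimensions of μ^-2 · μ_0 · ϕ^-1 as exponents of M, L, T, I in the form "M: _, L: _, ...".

M: -2, L: 4, T: -1, I: -2

Collect each base-dimension exponent across the product:
  M: −2·(1) + (1) − (1) = -2
  L: −2·(-1) + (1) − (-1) = 4
  T: −2·(-1) + (-2) − (1) = -1
  I: −2·(0) + (-2) − (0) = -2
So the dimensions are [M⁻² L⁴ T⁻¹ I⁻²].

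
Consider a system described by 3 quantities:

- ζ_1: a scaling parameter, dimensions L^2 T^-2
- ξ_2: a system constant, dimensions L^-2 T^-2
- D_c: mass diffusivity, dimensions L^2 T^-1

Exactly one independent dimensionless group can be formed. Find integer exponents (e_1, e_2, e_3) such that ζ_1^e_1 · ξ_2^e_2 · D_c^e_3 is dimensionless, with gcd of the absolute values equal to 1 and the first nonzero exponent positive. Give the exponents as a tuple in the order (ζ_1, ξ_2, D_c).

L: e_1·(2) + e_2·(-2) + e_3·(2) = 0
T: e_1·(-2) + e_2·(-2) + e_3·(-1) = 0
Solving this homogeneous linear system for the smallest-integer solution (first nonzero entry positive) gives (3, -1, -4).

(3, -1, -4)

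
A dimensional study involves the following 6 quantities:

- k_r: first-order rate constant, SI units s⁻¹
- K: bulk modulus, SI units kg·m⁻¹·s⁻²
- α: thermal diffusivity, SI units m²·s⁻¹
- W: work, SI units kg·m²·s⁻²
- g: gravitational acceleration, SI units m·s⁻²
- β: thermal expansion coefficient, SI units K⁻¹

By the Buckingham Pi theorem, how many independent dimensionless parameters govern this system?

There are 6 variables and 4 base dimensions (M, L, T, Θ).
The dimension matrix has rank 4.
Independent dimensionless groups: 6 − 4 = 2.

2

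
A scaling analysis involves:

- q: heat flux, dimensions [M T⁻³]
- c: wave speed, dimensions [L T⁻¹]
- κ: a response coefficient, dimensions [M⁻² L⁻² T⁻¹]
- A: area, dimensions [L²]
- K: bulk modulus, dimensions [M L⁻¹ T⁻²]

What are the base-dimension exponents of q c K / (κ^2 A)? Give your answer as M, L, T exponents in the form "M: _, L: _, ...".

M: 6, L: 2, T: -4

Collect each base-dimension exponent across the product:
  M: (1) + (0) − 2·(-2) − (0) + (1) = 6
  L: (0) + (1) − 2·(-2) − (2) + (-1) = 2
  T: (-3) + (-1) − 2·(-1) − (0) + (-2) = -4
So the dimensions are [M⁶ L² T⁻⁴].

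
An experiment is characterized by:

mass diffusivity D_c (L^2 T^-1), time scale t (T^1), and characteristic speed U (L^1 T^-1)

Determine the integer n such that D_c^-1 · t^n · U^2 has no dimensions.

Balance the T exponent: (1)·n from t, plus −(-1) + 2·(-1) = -1 from the rest, must sum to zero.
n − 1 = 0, so n = 1.

1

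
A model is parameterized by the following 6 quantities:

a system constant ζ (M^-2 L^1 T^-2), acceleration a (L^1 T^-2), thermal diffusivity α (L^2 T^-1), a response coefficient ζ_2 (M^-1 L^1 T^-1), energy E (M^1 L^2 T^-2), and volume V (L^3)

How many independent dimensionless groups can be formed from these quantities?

3

There are 6 variables and 3 base dimensions (M, L, T).
The dimension matrix has rank 3.
Independent dimensionless groups: 6 − 3 = 3.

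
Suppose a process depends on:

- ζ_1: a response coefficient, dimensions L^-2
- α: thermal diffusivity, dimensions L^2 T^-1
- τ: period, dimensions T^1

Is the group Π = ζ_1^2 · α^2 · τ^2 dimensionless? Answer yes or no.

Sum the exponent of each base dimension across the product:
  L: 2·[ζ_1]_L + 2·[α]_L + 2·[τ]_L = 2·(-2) + 2·(2) + 2·(0) = 0
  T: 2·[ζ_1]_T + 2·[α]_T + 2·[τ]_T = 2·(0) + 2·(-1) + 2·(1) = 0
All base exponents vanish — dimensionless.

yes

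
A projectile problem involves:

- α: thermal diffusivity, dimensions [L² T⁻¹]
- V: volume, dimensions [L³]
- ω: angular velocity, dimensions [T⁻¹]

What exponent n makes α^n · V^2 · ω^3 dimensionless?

-3

Balance the L exponent: (2)·n from α, plus 2·(3) + 3·(0) = 6 from the rest, must sum to zero.
2n + 6 = 0, so n = -3.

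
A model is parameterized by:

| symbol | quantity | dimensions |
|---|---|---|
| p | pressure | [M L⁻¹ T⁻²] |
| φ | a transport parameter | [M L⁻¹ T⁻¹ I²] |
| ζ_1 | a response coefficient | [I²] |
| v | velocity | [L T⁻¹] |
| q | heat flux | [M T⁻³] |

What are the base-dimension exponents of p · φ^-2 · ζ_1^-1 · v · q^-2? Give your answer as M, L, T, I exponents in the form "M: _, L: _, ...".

M: -3, L: 2, T: 5, I: -6

Collect each base-dimension exponent across the product:
  M: (1) − 2·(1) − (0) + (0) − 2·(1) = -3
  L: (-1) − 2·(-1) − (0) + (1) − 2·(0) = 2
  T: (-2) − 2·(-1) − (0) + (-1) − 2·(-3) = 5
  I: (0) − 2·(2) − (2) + (0) − 2·(0) = -6
So the dimensions are [M⁻³ L² T⁵ I⁻⁶].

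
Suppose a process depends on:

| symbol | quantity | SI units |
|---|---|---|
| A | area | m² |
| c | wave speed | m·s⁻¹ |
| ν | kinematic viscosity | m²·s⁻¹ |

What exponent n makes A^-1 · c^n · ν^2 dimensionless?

Balance the L exponent: (1)·n from c, plus −(2) + 2·(2) = 2 from the rest, must sum to zero.
n + 2 = 0, so n = -2.

-2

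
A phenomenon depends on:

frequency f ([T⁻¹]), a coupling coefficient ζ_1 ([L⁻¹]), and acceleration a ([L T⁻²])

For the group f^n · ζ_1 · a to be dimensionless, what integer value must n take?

Balance the T exponent: (-1)·n from f, plus (0) + (-2) = -2 from the rest, must sum to zero.
−n − 2 = 0, so n = -2.

-2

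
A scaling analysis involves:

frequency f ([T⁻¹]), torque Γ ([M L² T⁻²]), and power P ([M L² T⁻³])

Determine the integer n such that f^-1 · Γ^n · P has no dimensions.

-1

Balance the M exponent: (1)·n from Γ, plus −(0) + (1) = 1 from the rest, must sum to zero.
n + 1 = 0, so n = -1.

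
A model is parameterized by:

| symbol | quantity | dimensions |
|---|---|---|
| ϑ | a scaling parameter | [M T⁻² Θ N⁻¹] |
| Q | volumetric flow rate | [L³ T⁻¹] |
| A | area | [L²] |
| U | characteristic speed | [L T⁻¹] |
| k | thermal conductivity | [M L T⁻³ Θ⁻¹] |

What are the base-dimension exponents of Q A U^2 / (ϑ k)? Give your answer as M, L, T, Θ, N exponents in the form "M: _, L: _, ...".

M: -2, L: 6, T: 2, Θ: 0, N: 1

Collect each base-dimension exponent across the product:
  M: −(1) + (0) + (0) + 2·(0) − (1) = -2
  L: −(0) + (3) + (2) + 2·(1) − (1) = 6
  T: −(-2) + (-1) + (0) + 2·(-1) − (-3) = 2
  Θ: −(1) + (0) + (0) + 2·(0) − (-1) = 0
  N: −(-1) + (0) + (0) + 2·(0) − (0) = 1
So the dimensions are [M⁻² L⁶ T² N].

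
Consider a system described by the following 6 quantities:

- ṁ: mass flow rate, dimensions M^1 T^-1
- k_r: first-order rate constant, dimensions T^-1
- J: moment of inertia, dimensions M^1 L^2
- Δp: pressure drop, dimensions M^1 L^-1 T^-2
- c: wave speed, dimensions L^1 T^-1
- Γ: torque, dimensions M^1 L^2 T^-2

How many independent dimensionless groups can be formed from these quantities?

There are 6 variables and 3 base dimensions (M, L, T).
The dimension matrix has rank 3.
Independent dimensionless groups: 6 − 3 = 3.

3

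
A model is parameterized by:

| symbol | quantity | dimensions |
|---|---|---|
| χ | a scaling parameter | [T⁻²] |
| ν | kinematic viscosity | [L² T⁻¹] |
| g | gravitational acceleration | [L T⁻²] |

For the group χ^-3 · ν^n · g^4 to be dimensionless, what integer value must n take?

-2

Balance the L exponent: (2)·n from ν, plus −3·(0) + 4·(1) = 4 from the rest, must sum to zero.
2n + 4 = 0, so n = -2.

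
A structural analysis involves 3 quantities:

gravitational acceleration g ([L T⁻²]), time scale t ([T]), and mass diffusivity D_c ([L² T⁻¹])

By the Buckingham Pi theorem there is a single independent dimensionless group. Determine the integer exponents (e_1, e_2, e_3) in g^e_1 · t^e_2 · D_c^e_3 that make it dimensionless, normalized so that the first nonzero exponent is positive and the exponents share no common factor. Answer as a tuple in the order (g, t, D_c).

L: e_1·(1) + e_2·(0) + e_3·(2) = 0
T: e_1·(-2) + e_2·(1) + e_3·(-1) = 0
Solving this homogeneous linear system for the smallest-integer solution (first nonzero entry positive) gives (2, 3, -1).

(2, 3, -1)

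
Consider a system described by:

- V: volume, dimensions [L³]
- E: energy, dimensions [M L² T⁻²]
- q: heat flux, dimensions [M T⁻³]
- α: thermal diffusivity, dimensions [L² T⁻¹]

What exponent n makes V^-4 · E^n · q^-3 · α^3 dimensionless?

Balance the M exponent: (1)·n from E, plus −4·(0) − 3·(1) + 3·(0) = -3 from the rest, must sum to zero.
n − 3 = 0, so n = 3.

3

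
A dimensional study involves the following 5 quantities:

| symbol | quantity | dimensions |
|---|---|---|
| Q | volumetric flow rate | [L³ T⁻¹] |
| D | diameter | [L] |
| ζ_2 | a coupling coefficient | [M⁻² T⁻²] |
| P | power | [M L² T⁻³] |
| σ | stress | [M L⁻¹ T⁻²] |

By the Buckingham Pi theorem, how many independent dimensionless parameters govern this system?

There are 5 variables and 3 base dimensions (M, L, T).
The dimension matrix has rank 3.
Independent dimensionless groups: 5 − 3 = 2.

2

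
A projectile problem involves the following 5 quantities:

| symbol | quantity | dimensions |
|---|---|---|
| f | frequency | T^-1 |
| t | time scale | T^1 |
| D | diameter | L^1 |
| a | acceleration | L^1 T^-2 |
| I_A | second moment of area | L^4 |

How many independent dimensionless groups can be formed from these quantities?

3

There are 5 variables and 2 base dimensions (L, T).
The dimension matrix has rank 2.
Independent dimensionless groups: 5 − 2 = 3.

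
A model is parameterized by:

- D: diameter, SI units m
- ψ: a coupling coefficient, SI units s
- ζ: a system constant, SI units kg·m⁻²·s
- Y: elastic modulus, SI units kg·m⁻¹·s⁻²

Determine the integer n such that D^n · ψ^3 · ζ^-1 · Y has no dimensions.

-1

Balance the L exponent: (1)·n from D, plus 3·(0) − (-2) + (-1) = 1 from the rest, must sum to zero.
n + 1 = 0, so n = -1.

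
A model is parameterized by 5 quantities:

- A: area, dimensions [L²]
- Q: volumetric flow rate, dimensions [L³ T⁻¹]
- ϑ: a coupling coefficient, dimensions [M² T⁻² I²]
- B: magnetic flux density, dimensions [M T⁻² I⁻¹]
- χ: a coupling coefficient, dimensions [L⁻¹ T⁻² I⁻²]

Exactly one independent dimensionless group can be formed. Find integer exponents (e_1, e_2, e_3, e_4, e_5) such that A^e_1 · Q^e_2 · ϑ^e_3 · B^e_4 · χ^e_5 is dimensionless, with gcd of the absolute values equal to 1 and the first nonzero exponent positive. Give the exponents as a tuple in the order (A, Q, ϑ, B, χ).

M: e_1·(0) + e_2·(0) + e_3·(2) + e_4·(1) + e_5·(0) = 0
L: e_1·(2) + e_2·(3) + e_3·(0) + e_4·(0) + e_5·(-1) = 0
T: e_1·(0) + e_2·(-1) + e_3·(-2) + e_4·(-2) + e_5·(-2) = 0
I: e_1·(0) + e_2·(0) + e_3·(2) + e_4·(-1) + e_5·(-2) = 0
Solving this homogeneous linear system for the smallest-integer solution (first nonzero entry positive) gives (4, -2, 1, -2, 2).

(4, -2, 1, -2, 2)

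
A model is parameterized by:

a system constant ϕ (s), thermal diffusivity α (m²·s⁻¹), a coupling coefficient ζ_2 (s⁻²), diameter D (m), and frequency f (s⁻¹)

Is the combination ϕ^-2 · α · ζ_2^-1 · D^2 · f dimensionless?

no

Sum the exponent of each base dimension across the product:
  L: −2·[ϕ]_L + [α]_L − [ζ_2]_L + 2·[D]_L + [f]_L = −2·(0) + (2) − (0) + 2·(1) + (0) = 4
  T: −2·[ϕ]_T + [α]_T − [ζ_2]_T + 2·[D]_T + [f]_T = −2·(1) + (-1) − (-2) + 2·(0) + (-1) = -2
Net dimensions [L⁴ T⁻²] ≠ [1] — not dimensionless.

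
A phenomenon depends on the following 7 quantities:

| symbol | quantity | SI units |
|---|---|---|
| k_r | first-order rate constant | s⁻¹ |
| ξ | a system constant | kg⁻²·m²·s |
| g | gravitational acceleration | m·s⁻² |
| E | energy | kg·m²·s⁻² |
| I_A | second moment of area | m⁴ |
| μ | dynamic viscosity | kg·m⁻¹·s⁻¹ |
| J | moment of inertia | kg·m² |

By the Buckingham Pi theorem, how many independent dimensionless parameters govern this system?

4

There are 7 variables and 3 base dimensions (M, L, T).
The dimension matrix has rank 3.
Independent dimensionless groups: 7 − 3 = 4.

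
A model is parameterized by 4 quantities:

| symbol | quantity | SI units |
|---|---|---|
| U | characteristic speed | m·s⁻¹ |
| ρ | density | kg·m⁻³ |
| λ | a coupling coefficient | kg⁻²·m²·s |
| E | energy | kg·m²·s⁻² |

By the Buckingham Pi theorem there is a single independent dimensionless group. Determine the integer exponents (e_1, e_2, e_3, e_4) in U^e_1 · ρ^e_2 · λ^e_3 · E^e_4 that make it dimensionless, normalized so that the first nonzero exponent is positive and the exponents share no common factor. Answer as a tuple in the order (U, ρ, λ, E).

(1, -1, -1, -1)

M: e_1·(0) + e_2·(1) + e_3·(-2) + e_4·(1) = 0
L: e_1·(1) + e_2·(-3) + e_3·(2) + e_4·(2) = 0
T: e_1·(-1) + e_2·(0) + e_3·(1) + e_4·(-2) = 0
Solving this homogeneous linear system for the smallest-integer solution (first nonzero entry positive) gives (1, -1, -1, -1).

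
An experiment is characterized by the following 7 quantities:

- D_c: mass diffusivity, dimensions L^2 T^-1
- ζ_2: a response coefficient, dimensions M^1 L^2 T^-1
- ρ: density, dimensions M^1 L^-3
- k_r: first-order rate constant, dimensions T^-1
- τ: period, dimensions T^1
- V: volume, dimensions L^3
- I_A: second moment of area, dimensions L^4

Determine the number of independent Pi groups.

There are 7 variables and 3 base dimensions (M, L, T).
The dimension matrix has rank 3.
Independent dimensionless groups: 7 − 3 = 4.

4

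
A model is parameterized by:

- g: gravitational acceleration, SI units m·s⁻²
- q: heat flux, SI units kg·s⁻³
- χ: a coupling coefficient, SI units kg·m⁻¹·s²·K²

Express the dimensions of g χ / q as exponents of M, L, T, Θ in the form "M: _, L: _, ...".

Collect each base-dimension exponent across the product:
  M: (0) − (1) + (1) = 0
  L: (1) − (0) + (-1) = 0
  T: (-2) − (-3) + (2) = 3
  Θ: (0) − (0) + (2) = 2
So the dimensions are [T³ Θ²].

M: 0, L: 0, T: 3, Θ: 2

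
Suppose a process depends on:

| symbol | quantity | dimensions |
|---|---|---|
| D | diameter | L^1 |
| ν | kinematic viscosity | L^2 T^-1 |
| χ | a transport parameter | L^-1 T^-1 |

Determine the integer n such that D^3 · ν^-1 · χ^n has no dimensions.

Balance the L exponent: (-1)·n from χ, plus 3·(1) − (2) = 1 from the rest, must sum to zero.
−n + 1 = 0, so n = 1.

1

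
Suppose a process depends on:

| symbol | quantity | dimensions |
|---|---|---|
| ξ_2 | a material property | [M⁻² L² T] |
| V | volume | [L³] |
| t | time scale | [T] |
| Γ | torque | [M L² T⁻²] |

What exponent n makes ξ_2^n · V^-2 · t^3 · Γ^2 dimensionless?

Balance the M exponent: (-2)·n from ξ_2, plus −2·(0) + 3·(0) + 2·(1) = 2 from the rest, must sum to zero.
-2n + 2 = 0, so n = 1.

1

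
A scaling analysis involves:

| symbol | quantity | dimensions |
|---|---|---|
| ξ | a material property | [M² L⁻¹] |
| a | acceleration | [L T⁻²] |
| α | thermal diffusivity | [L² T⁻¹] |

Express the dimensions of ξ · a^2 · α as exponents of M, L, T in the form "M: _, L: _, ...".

Collect each base-dimension exponent across the product:
  M: (2) + 2·(0) + (0) = 2
  L: (-1) + 2·(1) + (2) = 3
  T: (0) + 2·(-2) + (-1) = -5
So the dimensions are [M² L³ T⁻⁵].

M: 2, L: 3, T: -5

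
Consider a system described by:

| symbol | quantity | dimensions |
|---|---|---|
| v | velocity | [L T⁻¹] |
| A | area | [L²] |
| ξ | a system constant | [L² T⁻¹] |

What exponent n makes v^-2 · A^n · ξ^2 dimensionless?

Balance the L exponent: (2)·n from A, plus −2·(1) + 2·(2) = 2 from the rest, must sum to zero.
2n + 2 = 0, so n = -1.

-1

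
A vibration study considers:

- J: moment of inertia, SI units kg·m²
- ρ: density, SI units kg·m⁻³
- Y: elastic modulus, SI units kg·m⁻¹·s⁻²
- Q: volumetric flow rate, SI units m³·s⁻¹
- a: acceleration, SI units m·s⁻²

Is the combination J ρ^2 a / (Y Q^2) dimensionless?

Sum the exponent of each base dimension across the product:
  M: [J]_M + 2·[ρ]_M − [Y]_M − 2·[Q]_M + [a]_M = (1) + 2·(1) − (1) − 2·(0) + (0) = 2
  L: [J]_L + 2·[ρ]_L − [Y]_L − 2·[Q]_L + [a]_L = (2) + 2·(-3) − (-1) − 2·(3) + (1) = -8
  T: [J]_T + 2·[ρ]_T − [Y]_T − 2·[Q]_T + [a]_T = (0) + 2·(0) − (-2) − 2·(-1) + (-2) = 2
Net dimensions [M² L⁻⁸ T²] ≠ [1] — not dimensionless.

no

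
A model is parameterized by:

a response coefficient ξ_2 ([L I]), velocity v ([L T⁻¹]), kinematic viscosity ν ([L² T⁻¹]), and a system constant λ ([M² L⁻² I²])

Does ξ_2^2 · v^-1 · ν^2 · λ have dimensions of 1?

Sum the exponent of each base dimension across the product:
  M: 2·[ξ_2]_M − [v]_M + 2·[ν]_M + [λ]_M = 2·(0) − (0) + 2·(0) + (2) = 2
  L: 2·[ξ_2]_L − [v]_L + 2·[ν]_L + [λ]_L = 2·(1) − (1) + 2·(2) + (-2) = 3
  T: 2·[ξ_2]_T − [v]_T + 2·[ν]_T + [λ]_T = 2·(0) − (-1) + 2·(-1) + (0) = -1
  I: 2·[ξ_2]_I − [v]_I + 2·[ν]_I + [λ]_I = 2·(1) − (0) + 2·(0) + (2) = 4
Net dimensions [M² L³ T⁻¹ I⁴] ≠ [1] — not dimensionless.

no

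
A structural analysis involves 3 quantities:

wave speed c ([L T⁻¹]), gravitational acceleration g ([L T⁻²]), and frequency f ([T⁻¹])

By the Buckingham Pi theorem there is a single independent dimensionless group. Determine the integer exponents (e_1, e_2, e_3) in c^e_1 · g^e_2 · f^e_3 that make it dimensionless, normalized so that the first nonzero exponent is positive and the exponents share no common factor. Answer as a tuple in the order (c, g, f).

(1, -1, 1)

L: e_1·(1) + e_2·(1) + e_3·(0) = 0
T: e_1·(-1) + e_2·(-2) + e_3·(-1) = 0
Solving this homogeneous linear system for the smallest-integer solution (first nonzero entry positive) gives (1, -1, 1).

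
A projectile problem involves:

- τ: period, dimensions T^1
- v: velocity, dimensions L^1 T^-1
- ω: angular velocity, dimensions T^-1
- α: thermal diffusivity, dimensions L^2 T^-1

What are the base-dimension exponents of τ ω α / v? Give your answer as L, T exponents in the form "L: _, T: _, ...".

L: 1, T: 0

Collect each base-dimension exponent across the product:
  L: (0) − (1) + (0) + (2) = 1
  T: (1) − (-1) + (-1) + (-1) = 0
So the dimensions are [L].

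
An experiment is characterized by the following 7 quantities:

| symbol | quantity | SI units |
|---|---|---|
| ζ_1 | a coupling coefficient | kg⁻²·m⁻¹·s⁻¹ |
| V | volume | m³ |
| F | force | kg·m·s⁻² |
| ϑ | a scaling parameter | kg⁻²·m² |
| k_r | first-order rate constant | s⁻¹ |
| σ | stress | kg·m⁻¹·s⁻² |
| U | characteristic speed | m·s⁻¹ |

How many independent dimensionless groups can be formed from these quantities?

There are 7 variables and 3 base dimensions (M, L, T).
The dimension matrix has rank 3.
Independent dimensionless groups: 7 − 3 = 4.

4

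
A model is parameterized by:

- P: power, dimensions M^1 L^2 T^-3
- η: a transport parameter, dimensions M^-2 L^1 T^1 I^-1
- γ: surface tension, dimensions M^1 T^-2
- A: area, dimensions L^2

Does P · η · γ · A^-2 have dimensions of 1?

no

Sum the exponent of each base dimension across the product:
  M: [P]_M + [η]_M + [γ]_M − 2·[A]_M = (1) + (-2) + (1) − 2·(0) = 0
  L: [P]_L + [η]_L + [γ]_L − 2·[A]_L = (2) + (1) + (0) − 2·(2) = -1
  T: [P]_T + [η]_T + [γ]_T − 2·[A]_T = (-3) + (1) + (-2) − 2·(0) = -4
  I: [P]_I + [η]_I + [γ]_I − 2·[A]_I = (0) + (-1) + (0) − 2·(0) = -1
Net dimensions [L⁻¹ T⁻⁴ I⁻¹] ≠ [1] — not dimensionless.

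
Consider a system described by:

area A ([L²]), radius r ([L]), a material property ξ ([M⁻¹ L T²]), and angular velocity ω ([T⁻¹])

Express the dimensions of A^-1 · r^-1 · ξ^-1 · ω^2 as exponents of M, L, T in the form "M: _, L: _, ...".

Collect each base-dimension exponent across the product:
  M: −(0) − (0) − (-1) + 2·(0) = 1
  L: −(2) − (1) − (1) + 2·(0) = -4
  T: −(0) − (0) − (2) + 2·(-1) = -4
So the dimensions are [M L⁻⁴ T⁻⁴].

M: 1, L: -4, T: -4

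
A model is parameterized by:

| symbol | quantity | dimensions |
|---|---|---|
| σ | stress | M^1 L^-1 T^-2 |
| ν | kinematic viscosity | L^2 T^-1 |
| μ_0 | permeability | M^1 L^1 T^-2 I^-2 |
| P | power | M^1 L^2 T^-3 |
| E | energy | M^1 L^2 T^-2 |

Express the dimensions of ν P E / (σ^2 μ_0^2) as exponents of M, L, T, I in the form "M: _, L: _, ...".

Collect each base-dimension exponent across the product:
  M: −2·(1) + (0) − 2·(1) + (1) + (1) = -2
  L: −2·(-1) + (2) − 2·(1) + (2) + (2) = 6
  T: −2·(-2) + (-1) − 2·(-2) + (-3) + (-2) = 2
  I: −2·(0) + (0) − 2·(-2) + (0) + (0) = 4
So the dimensions are [M⁻² L⁶ T² I⁴].

M: -2, L: 6, T: 2, I: 4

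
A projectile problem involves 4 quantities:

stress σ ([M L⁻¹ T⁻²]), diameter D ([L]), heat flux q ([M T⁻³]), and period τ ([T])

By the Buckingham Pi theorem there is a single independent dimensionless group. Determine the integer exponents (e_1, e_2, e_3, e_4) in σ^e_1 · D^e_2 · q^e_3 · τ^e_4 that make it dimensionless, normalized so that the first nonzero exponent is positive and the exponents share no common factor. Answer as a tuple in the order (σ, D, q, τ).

M: e_1·(1) + e_2·(0) + e_3·(1) + e_4·(0) = 0
L: e_1·(-1) + e_2·(1) + e_3·(0) + e_4·(0) = 0
T: e_1·(-2) + e_2·(0) + e_3·(-3) + e_4·(1) = 0
Solving this homogeneous linear system for the smallest-integer solution (first nonzero entry positive) gives (1, 1, -1, -1).

(1, 1, -1, -1)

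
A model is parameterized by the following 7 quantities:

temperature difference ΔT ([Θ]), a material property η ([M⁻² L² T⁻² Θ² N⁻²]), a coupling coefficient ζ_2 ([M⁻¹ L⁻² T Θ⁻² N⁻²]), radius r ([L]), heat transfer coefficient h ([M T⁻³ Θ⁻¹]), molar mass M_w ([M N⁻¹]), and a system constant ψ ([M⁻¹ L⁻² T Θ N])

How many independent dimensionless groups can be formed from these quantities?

2

There are 7 variables and 5 base dimensions (M, L, T, Θ, N).
The dimension matrix has rank 5.
Independent dimensionless groups: 7 − 5 = 2.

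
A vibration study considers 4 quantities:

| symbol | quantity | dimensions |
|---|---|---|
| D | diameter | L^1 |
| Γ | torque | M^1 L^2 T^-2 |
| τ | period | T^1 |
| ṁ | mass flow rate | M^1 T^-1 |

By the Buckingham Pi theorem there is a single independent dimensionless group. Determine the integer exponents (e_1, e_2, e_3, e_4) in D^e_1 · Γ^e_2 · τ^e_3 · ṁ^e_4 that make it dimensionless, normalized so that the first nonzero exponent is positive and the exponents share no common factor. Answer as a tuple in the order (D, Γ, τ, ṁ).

(2, -1, -1, 1)

M: e_1·(0) + e_2·(1) + e_3·(0) + e_4·(1) = 0
L: e_1·(1) + e_2·(2) + e_3·(0) + e_4·(0) = 0
T: e_1·(0) + e_2·(-2) + e_3·(1) + e_4·(-1) = 0
Solving this homogeneous linear system for the smallest-integer solution (first nonzero entry positive) gives (2, -1, -1, 1).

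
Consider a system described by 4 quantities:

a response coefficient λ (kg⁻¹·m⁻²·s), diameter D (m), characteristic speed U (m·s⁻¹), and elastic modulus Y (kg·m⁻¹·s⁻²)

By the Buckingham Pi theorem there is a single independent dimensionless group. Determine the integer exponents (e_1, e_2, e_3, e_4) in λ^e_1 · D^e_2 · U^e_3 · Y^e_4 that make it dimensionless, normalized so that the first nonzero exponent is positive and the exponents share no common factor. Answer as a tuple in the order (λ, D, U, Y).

(1, 4, -1, 1)

M: e_1·(-1) + e_2·(0) + e_3·(0) + e_4·(1) = 0
L: e_1·(-2) + e_2·(1) + e_3·(1) + e_4·(-1) = 0
T: e_1·(1) + e_2·(0) + e_3·(-1) + e_4·(-2) = 0
Solving this homogeneous linear system for the smallest-integer solution (first nonzero entry positive) gives (1, 4, -1, 1).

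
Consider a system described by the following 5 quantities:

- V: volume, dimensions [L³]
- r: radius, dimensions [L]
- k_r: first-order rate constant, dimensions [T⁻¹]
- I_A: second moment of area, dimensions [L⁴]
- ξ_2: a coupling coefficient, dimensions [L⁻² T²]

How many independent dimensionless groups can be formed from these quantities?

There are 5 variables and 2 base dimensions (L, T).
The dimension matrix has rank 2.
Independent dimensionless groups: 5 − 2 = 3.

3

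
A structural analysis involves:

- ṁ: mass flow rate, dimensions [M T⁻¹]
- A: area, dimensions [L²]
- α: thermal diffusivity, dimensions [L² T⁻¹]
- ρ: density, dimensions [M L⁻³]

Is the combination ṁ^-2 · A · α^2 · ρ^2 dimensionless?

yes

Sum the exponent of each base dimension across the product:
  M: −2·[ṁ]_M + [A]_M + 2·[α]_M + 2·[ρ]_M = −2·(1) + (0) + 2·(0) + 2·(1) = 0
  L: −2·[ṁ]_L + [A]_L + 2·[α]_L + 2·[ρ]_L = −2·(0) + (2) + 2·(2) + 2·(-3) = 0
  T: −2·[ṁ]_T + [A]_T + 2·[α]_T + 2·[ρ]_T = −2·(-1) + (0) + 2·(-1) + 2·(0) = 0
All base exponents vanish — dimensionless.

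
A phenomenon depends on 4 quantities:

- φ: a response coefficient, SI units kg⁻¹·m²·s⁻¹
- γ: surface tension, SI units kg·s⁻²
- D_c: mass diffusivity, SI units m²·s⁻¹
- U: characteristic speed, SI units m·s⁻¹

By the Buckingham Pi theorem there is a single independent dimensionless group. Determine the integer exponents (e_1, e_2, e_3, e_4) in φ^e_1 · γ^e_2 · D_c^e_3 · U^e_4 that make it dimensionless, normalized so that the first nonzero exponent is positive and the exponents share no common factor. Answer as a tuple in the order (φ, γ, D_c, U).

(1, 1, 1, -4)

M: e_1·(-1) + e_2·(1) + e_3·(0) + e_4·(0) = 0
L: e_1·(2) + e_2·(0) + e_3·(2) + e_4·(1) = 0
T: e_1·(-1) + e_2·(-2) + e_3·(-1) + e_4·(-1) = 0
Solving this homogeneous linear system for the smallest-integer solution (first nonzero entry positive) gives (1, 1, 1, -4).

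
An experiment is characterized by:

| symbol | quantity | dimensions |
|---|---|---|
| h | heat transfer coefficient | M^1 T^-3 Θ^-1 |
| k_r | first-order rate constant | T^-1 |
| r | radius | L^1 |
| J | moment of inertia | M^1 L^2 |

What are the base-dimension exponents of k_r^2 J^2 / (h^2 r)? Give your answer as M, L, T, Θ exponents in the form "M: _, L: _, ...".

Collect each base-dimension exponent across the product:
  M: −2·(1) + 2·(0) − (0) + 2·(1) = 0
  L: −2·(0) + 2·(0) − (1) + 2·(2) = 3
  T: −2·(-3) + 2·(-1) − (0) + 2·(0) = 4
  Θ: −2·(-1) + 2·(0) − (0) + 2·(0) = 2
So the dimensions are [L³ T⁴ Θ²].

M: 0, L: 3, T: 4, Θ: 2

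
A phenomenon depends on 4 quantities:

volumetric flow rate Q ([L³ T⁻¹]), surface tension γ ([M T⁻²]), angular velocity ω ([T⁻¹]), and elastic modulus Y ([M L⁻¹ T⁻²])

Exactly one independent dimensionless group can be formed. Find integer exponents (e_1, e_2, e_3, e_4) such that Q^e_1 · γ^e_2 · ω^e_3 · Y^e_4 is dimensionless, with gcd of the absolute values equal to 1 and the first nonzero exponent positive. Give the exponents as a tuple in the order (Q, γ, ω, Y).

M: e_1·(0) + e_2·(1) + e_3·(0) + e_4·(1) = 0
L: e_1·(3) + e_2·(0) + e_3·(0) + e_4·(-1) = 0
T: e_1·(-1) + e_2·(-2) + e_3·(-1) + e_4·(-2) = 0
Solving this homogeneous linear system for the smallest-integer solution (first nonzero entry positive) gives (1, -3, -1, 3).

(1, -3, -1, 3)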